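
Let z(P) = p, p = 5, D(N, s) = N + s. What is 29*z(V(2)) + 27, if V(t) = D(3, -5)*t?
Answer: 172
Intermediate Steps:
V(t) = -2*t (V(t) = (3 - 5)*t = -2*t)
z(P) = 5
29*z(V(2)) + 27 = 29*5 + 27 = 145 + 27 = 172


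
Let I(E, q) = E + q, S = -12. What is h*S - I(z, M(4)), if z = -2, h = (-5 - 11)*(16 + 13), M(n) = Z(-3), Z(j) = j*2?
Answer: 5576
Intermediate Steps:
Z(j) = 2*j
M(n) = -6 (M(n) = 2*(-3) = -6)
h = -464 (h = -16*29 = -464)
h*S - I(z, M(4)) = -464*(-12) - (-2 - 6) = 5568 - 1*(-8) = 5568 + 8 = 5576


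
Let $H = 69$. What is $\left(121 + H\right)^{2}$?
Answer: $36100$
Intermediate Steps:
$\left(121 + H\right)^{2} = \left(121 + 69\right)^{2} = 190^{2} = 36100$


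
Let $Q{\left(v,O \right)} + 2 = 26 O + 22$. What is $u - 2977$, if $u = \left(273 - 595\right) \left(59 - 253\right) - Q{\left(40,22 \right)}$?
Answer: $58899$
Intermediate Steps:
$Q{\left(v,O \right)} = 20 + 26 O$ ($Q{\left(v,O \right)} = -2 + \left(26 O + 22\right) = -2 + \left(22 + 26 O\right) = 20 + 26 O$)
$u = 61876$ ($u = \left(273 - 595\right) \left(59 - 253\right) - \left(20 + 26 \cdot 22\right) = \left(-322\right) \left(-194\right) - \left(20 + 572\right) = 62468 - 592 = 61876$)
$u - 2977 = 61876 - 2977 = 58899$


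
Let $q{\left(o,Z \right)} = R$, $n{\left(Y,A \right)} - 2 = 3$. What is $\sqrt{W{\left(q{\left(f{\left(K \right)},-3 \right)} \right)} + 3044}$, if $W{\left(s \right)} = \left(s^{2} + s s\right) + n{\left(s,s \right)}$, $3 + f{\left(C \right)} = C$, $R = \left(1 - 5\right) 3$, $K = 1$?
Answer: $\sqrt{3337} \approx 57.767$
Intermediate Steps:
$n{\left(Y,A \right)} = 5$ ($n{\left(Y,A \right)} = 2 + 3 = 5$)
$R = -12$ ($R = \left(-4\right) 3 = -12$)
$f{\left(C \right)} = -3 + C$
$q{\left(o,Z \right)} = -12$
$W{\left(s \right)} = 5 + 2 s^{2}$ ($W{\left(s \right)} = \left(s^{2} + s s\right) + 5 = \left(s^{2} + s^{2}\right) + 5 = 2 s^{2} + 5 = 5 + 2 s^{2}$)
$\sqrt{W{\left(q{\left(f{\left(K \right)},-3 \right)} \right)} + 3044} = \sqrt{\left(5 + 2 \left(-12\right)^{2}\right) + 3044} = \sqrt{\left(5 + 2 \cdot 144\right) + 3044} = \sqrt{\left(5 + 288\right) + 3044} = \sqrt{293 + 3044} = \sqrt{3337}$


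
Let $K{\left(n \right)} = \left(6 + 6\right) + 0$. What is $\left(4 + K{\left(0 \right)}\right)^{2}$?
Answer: $256$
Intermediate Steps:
$K{\left(n \right)} = 12$ ($K{\left(n \right)} = 12 + 0 = 12$)
$\left(4 + K{\left(0 \right)}\right)^{2} = \left(4 + 12\right)^{2} = 16^{2} = 256$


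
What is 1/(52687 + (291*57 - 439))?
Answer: 1/68835 ≈ 1.4527e-5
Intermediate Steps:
1/(52687 + (291*57 - 439)) = 1/(52687 + (16587 - 439)) = 1/(52687 + 16148) = 1/68835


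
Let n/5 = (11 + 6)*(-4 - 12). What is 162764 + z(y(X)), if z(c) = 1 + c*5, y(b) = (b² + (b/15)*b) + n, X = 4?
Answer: 468151/3 ≈ 1.5605e+5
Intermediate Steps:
n = -1360 (n = 5*((11 + 6)*(-4 - 12)) = 5*(17*(-16)) = 5*(-272) = -1360)
y(b) = -1360 + 16*b²/15 (y(b) = (b² + (b/15)*b) - 1360 = (b² + b²/15) - 1360 = 16*b²/15 - 1360 = -1360 + 16*b²/15)
z(c) = 1 + 5*c
162764 + z(y(X)) = 162764 + (1 + 5*(-1360 + (16/15)*4²)) = 162764 + (1 + 5*(-1360 + (16/15)*16)) = 162764 + (1 + 5*(-1360 + 256/15)) = 162764 + (1 + 5*(-20144/15)) = 162764 + (1 - 20144/3) = 162764 - 20141/3 = 468151/3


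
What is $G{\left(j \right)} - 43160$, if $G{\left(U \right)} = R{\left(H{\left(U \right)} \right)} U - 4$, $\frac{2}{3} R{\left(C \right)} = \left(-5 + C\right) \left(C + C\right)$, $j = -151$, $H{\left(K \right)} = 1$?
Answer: $-41352$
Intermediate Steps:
$R{\left(C \right)} = 3 C \left(-5 + C\right)$ ($R{\left(C \right)} = \frac{3 \left(-5 + C\right) \left(C + C\right)}{2} = \frac{3 \left(-5 + C\right) 2 C}{2} = \frac{3 \cdot 2 C \left(-5 + C\right)}{2} = 3 C \left(-5 + C\right)$)
$G{\left(U \right)} = -4 - 12 U$ ($G{\left(U \right)} = 3 \cdot 1 \left(-5 + 1\right) U - 4 = 3 \cdot 1 \left(-4\right) U - 4 = - 12 U - 4 = -4 - 12 U$)
$G{\left(j \right)} - 43160 = \left(-4 - -1812\right) - 43160 = \left(-4 + 1812\right) - 43160 = 1808 - 43160 = -41352$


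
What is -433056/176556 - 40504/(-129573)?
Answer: -4080095072/1906407549 ≈ -2.1402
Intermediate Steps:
-433056/176556 - 40504/(-129573) = -433056*1/176556 - 40504*(-1/129573) = -36088/14713 + 40504/129573 = -4080095072/1906407549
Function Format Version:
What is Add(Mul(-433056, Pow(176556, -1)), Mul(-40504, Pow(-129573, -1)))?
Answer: Rational(-4080095072, 1906407549) ≈ -2.1402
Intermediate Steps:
Add(Mul(-433056, Pow(176556, -1)), Mul(-40504, Pow(-129573, -1))) = Add(Mul(-433056, Rational(1, 176556)), Mul(-40504, Rational(-1, 129573))) = Add(Rational(-36088, 14713), Rational(40504, 129573)) = Rational(-4080095072, 1906407549)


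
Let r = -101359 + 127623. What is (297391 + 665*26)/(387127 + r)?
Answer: 314681/413391 ≈ 0.76122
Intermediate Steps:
r = 26264
(297391 + 665*26)/(387127 + r) = (297391 + 665*26)/(387127 + 26264) = (297391 + 17290)/413391 = 314681*(1/413391) = 314681/413391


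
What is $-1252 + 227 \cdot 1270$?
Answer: $287038$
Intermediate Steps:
$-1252 + 227 \cdot 1270 = -1252 + 288290 = 287038$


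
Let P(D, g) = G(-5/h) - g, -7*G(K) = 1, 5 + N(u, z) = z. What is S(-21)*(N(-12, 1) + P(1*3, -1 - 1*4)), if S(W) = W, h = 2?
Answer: -18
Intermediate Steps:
N(u, z) = -5 + z
G(K) = -1/7 (G(K) = -1/7*1 = -1/7)
P(D, g) = -1/7 - g
S(-21)*(N(-12, 1) + P(1*3, -1 - 1*4)) = -21*((-5 + 1) + (-1/7 - (-1 - 1*4))) = -21*(-4 + (-1/7 - (-1 - 4))) = -21*(-4 + (-1/7 - 1*(-5))) = -21*(-4 + (-1/7 + 5)) = -21*(-4 + 34/7) = -21*6/7 = -18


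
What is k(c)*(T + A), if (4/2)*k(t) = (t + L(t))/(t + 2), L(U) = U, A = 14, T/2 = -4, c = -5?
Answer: 10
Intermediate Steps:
T = -8 (T = 2*(-4) = -8)
k(t) = t/(2 + t) (k(t) = ((t + t)/(t + 2))/2 = ((2*t)/(2 + t))/2 = (2*t/(2 + t))/2 = t/(2 + t))
k(c)*(T + A) = (-5/(2 - 5))*(-8 + 14) = -5/(-3)*6 = -5*(-⅓)*6 = (5/3)*6 = 10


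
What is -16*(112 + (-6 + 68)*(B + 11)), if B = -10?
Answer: -2784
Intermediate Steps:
-16*(112 + (-6 + 68)*(B + 11)) = -16*(112 + (-6 + 68)*(-10 + 11)) = -16*(112 + 62*1) = -16*(112 + 62) = -16*174 = -2784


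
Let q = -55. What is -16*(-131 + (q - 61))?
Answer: 3952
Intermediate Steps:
-16*(-131 + (q - 61)) = -16*(-131 + (-55 - 61)) = -16*(-131 - 116) = -16*(-247) = 3952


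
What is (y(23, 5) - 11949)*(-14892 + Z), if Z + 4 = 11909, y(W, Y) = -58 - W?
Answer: 35933610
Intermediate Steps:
Z = 11905 (Z = -4 + 11909 = 11905)
(y(23, 5) - 11949)*(-14892 + Z) = ((-58 - 1*23) - 11949)*(-14892 + 11905) = ((-58 - 23) - 11949)*(-2987) = (-81 - 11949)*(-2987) = -12030*(-2987) = 35933610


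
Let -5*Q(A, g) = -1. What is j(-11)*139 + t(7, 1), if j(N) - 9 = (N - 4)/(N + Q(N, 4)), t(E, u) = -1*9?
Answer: 25831/18 ≈ 1435.1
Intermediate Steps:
Q(A, g) = ⅕ (Q(A, g) = -⅕*(-1) = ⅕)
t(E, u) = -9
j(N) = 9 + (-4 + N)/(⅕ + N) (j(N) = 9 + (N - 4)/(N + ⅕) = 9 + (-4 + N)/(⅕ + N))
j(-11)*139 + t(7, 1) = ((-11 + 50*(-11))/(1 + 5*(-11)))*139 - 9 = ((-11 - 550)/(1 - 55))*139 - 9 = (-561/(-54))*139 - 9 = -1/54*(-561)*139 - 9 = (187/18)*139 - 9 = 25993/18 - 9 = 25831/18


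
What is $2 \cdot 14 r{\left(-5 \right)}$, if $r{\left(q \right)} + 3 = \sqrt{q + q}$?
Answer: $-84 + 28 i \sqrt{10} \approx -84.0 + 88.544 i$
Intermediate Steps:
$r{\left(q \right)} = -3 + \sqrt{2} \sqrt{q}$ ($r{\left(q \right)} = -3 + \sqrt{q + q} = -3 + \sqrt{2 q} = -3 + \sqrt{2} \sqrt{q}$)
$2 \cdot 14 r{\left(-5 \right)} = 2 \cdot 14 \left(-3 + \sqrt{2} \sqrt{-5}\right) = 28 \left(-3 + \sqrt{2} i \sqrt{5}\right) = 28 \left(-3 + i \sqrt{10}\right) = -84 + 28 i \sqrt{10}$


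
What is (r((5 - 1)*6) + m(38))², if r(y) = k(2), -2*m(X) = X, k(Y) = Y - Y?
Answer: 361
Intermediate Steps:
k(Y) = 0
m(X) = -X/2
r(y) = 0
(r((5 - 1)*6) + m(38))² = (0 - ½*38)² = (0 - 19)² = (-19)² = 361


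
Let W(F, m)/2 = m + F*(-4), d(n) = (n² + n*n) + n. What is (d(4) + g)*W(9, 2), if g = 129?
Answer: -11220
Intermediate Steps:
d(n) = n + 2*n² (d(n) = (n² + n²) + n = 2*n² + n = n + 2*n²)
W(F, m) = -8*F + 2*m (W(F, m) = 2*(m + F*(-4)) = 2*(m - 4*F) = -8*F + 2*m)
(d(4) + g)*W(9, 2) = (4*(1 + 2*4) + 129)*(-8*9 + 2*2) = (4*(1 + 8) + 129)*(-72 + 4) = (4*9 + 129)*(-68) = (36 + 129)*(-68) = 165*(-68) = -11220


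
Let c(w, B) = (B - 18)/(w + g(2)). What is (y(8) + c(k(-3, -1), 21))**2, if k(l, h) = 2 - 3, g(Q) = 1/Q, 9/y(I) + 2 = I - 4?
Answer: 9/4 ≈ 2.2500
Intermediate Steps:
y(I) = 9/(-6 + I) (y(I) = 9/(-2 + (I - 4)) = 9/(-2 + (-4 + I)) = 9/(-6 + I))
g(Q) = 1/Q
k(l, h) = -1
c(w, B) = (-18 + B)/(1/2 + w) (c(w, B) = (B - 18)/(w + 1/2) = (-18 + B)/(w + 1/2) = (-18 + B)/(1/2 + w))
(y(8) + c(k(-3, -1), 21))**2 = (9/(-6 + 8) + 2*(-18 + 21)/(1 + 2*(-1)))**2 = (9/2 + 2*3/(1 - 2))**2 = (9*(1/2) + 2*3/(-1))**2 = (9/2 + 2*(-1)*3)**2 = (9/2 - 6)**2 = (-3/2)**2 = 9/4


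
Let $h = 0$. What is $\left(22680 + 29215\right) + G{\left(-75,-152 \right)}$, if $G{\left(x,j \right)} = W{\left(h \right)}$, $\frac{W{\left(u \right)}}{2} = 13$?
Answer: $51921$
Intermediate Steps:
$W{\left(u \right)} = 26$ ($W{\left(u \right)} = 2 \cdot 13 = 26$)
$G{\left(x,j \right)} = 26$
$\left(22680 + 29215\right) + G{\left(-75,-152 \right)} = \left(22680 + 29215\right) + 26 = 51895 + 26 = 51921$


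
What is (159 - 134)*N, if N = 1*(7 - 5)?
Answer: 50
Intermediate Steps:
N = 2 (N = 1*2 = 2)
(159 - 134)*N = (159 - 134)*2 = 25*2 = 50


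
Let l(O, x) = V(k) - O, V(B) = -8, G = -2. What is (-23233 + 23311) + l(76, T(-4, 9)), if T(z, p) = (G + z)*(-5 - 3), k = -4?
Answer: -6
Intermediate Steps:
T(z, p) = 16 - 8*z (T(z, p) = (-2 + z)*(-5 - 3) = (-2 + z)*(-8) = 16 - 8*z)
l(O, x) = -8 - O
(-23233 + 23311) + l(76, T(-4, 9)) = (-23233 + 23311) + (-8 - 1*76) = 78 + (-8 - 76) = 78 - 84 = -6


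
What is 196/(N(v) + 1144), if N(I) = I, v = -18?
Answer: 98/563 ≈ 0.17407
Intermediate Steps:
196/(N(v) + 1144) = 196/(-18 + 1144) = 196/1126 = 196*(1/1126) = 98/563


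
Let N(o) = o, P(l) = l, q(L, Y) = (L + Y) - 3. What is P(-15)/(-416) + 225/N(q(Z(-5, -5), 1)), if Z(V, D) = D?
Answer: -93495/2912 ≈ -32.107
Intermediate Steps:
q(L, Y) = -3 + L + Y
P(-15)/(-416) + 225/N(q(Z(-5, -5), 1)) = -15/(-416) + 225/(-3 - 5 + 1) = -15*(-1/416) + 225/(-7) = 15/416 + 225*(-1/7) = 15/416 - 225/7 = -93495/2912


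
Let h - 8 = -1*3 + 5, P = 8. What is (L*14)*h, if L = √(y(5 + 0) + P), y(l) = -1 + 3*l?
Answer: 140*√22 ≈ 656.66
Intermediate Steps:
h = 10 (h = 8 + (-1*3 + 5) = 8 + (-3 + 5) = 8 + 2 = 10)
L = √22 (L = √((-1 + 3*(5 + 0)) + 8) = √((-1 + 3*5) + 8) = √((-1 + 15) + 8) = √(14 + 8) = √22 ≈ 4.6904)
(L*14)*h = (√22*14)*10 = (14*√22)*10 = 140*√22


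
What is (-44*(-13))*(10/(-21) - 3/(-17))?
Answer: -61204/357 ≈ -171.44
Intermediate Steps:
(-44*(-13))*(10/(-21) - 3/(-17)) = 572*(10*(-1/21) - 3*(-1/17)) = 572*(-10/21 + 3/17) = 572*(-107/357) = -61204/357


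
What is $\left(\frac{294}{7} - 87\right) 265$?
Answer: $-11925$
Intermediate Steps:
$\left(\frac{294}{7} - 87\right) 265 = \left(294 \cdot \frac{1}{7} - 87\right) 265 = \left(42 - 87\right) 265 = \left(-45\right) 265 = -11925$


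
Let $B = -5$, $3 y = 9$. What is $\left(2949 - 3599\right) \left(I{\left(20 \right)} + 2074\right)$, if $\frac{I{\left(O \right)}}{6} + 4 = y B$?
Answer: $-1274000$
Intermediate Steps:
$y = 3$ ($y = \frac{1}{3} \cdot 9 = 3$)
$I{\left(O \right)} = -114$ ($I{\left(O \right)} = -24 + 6 \cdot 3 \left(-5\right) = -24 + 6 \left(-15\right) = -24 - 90 = -114$)
$\left(2949 - 3599\right) \left(I{\left(20 \right)} + 2074\right) = \left(2949 - 3599\right) \left(-114 + 2074\right) = \left(-650\right) 1960 = -1274000$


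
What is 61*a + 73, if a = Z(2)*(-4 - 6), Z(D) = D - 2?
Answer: 73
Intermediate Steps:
Z(D) = -2 + D
a = 0 (a = (-2 + 2)*(-4 - 6) = 0*(-10) = 0)
61*a + 73 = 61*0 + 73 = 0 + 73 = 73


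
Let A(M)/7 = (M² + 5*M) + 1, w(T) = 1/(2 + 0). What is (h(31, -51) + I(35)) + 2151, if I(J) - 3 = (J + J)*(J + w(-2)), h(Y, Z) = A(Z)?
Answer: 21068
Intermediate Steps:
w(T) = ½ (w(T) = 1/2 = ½)
A(M) = 7 + 7*M² + 35*M (A(M) = 7*((M² + 5*M) + 1) = 7*(1 + M² + 5*M) = 7 + 7*M² + 35*M)
h(Y, Z) = 7 + 7*Z² + 35*Z
I(J) = 3 + 2*J*(½ + J) (I(J) = 3 + (J + J)*(J + ½) = 3 + (2*J)*(½ + J) = 3 + 2*J*(½ + J))
(h(31, -51) + I(35)) + 2151 = ((7 + 7*(-51)² + 35*(-51)) + (3 + 35 + 2*35²)) + 2151 = ((7 + 7*2601 - 1785) + (3 + 35 + 2*1225)) + 2151 = ((7 + 18207 - 1785) + (3 + 35 + 2450)) + 2151 = (16429 + 2488) + 2151 = 18917 + 2151 = 21068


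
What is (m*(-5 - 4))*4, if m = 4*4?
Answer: -576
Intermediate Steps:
m = 16
(m*(-5 - 4))*4 = (16*(-5 - 4))*4 = (16*(-9))*4 = -144*4 = -576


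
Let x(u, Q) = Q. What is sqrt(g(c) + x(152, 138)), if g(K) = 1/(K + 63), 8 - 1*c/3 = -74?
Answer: sqrt(13176687)/309 ≈ 11.747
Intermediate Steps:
c = 246 (c = 24 - 3*(-74) = 24 + 222 = 246)
g(K) = 1/(63 + K)
sqrt(g(c) + x(152, 138)) = sqrt(1/(63 + 246) + 138) = sqrt(1/309 + 138) = sqrt(42643/309) = sqrt(13176687)/309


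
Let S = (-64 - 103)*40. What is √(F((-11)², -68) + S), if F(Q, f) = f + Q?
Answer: 47*I*√3 ≈ 81.406*I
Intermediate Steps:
F(Q, f) = Q + f
S = -6680 (S = -167*40 = -6680)
√(F((-11)², -68) + S) = √(((-11)² - 68) - 6680) = √((121 - 68) - 6680) = √(53 - 6680) = √(-6627) = 47*I*√3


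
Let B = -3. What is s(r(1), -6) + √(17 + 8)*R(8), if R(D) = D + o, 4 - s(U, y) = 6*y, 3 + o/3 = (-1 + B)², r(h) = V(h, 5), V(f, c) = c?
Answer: 275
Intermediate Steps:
r(h) = 5
o = 39 (o = -9 + 3*(-1 - 3)² = -9 + 3*(-4)² = -9 + 3*16 = -9 + 48 = 39)
s(U, y) = 4 - 6*y
R(D) = 39 + D (R(D) = D + 39 = 39 + D)
s(r(1), -6) + √(17 + 8)*R(8) = (4 - 6*(-6)) + √(17 + 8)*(39 + 8) = (4 + 36) + √25*47 = 40 + 5*47 = 40 + 235 = 275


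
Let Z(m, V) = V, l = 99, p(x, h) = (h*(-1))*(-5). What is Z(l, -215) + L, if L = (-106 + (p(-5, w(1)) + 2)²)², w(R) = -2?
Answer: 1549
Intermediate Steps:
p(x, h) = 5*h (p(x, h) = -h*(-5) = 5*h)
L = 1764 (L = (-106 + (5*(-2) + 2)²)² = (-106 + (-10 + 2)²)² = (-106 + (-8)²)² = (-106 + 64)² = (-42)² = 1764)
Z(l, -215) + L = -215 + 1764 = 1549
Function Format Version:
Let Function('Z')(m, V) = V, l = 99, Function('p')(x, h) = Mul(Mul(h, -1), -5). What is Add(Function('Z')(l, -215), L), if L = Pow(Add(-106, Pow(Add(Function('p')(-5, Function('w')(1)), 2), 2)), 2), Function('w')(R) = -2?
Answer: 1549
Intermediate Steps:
Function('p')(x, h) = Mul(5, h) (Function('p')(x, h) = Mul(Mul(-1, h), -5) = Mul(5, h))
L = 1764 (L = Pow(Add(-106, Pow(Add(Mul(5, -2), 2), 2)), 2) = Pow(Add(-106, Pow(Add(-10, 2), 2)), 2) = Pow(Add(-106, Pow(-8, 2)), 2) = Pow(Add(-106, 64), 2) = Pow(-42, 2) = 1764)
Add(Function('Z')(l, -215), L) = Add(-215, 1764) = 1549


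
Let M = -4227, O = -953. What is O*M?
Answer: 4028331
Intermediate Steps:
O*M = -953*(-4227) = 4028331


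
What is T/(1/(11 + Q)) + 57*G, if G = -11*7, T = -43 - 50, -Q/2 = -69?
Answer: -18246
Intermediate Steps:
Q = 138 (Q = -2*(-69) = 138)
T = -93
G = -77
T/(1/(11 + Q)) + 57*G = -93/(1/(11 + 138)) + 57*(-77) = -93/(1/149) - 4389 = -93/1/149 - 4389 = -93*149 - 4389 = -13857 - 4389 = -18246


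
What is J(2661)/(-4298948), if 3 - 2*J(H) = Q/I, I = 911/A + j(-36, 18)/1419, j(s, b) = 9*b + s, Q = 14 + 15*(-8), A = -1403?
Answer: 69227683/3198219560392 ≈ 2.1646e-5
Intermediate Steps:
Q = -106 (Q = 14 - 120 = -106)
j(s, b) = s + 9*b
I = -371977/663619 (I = 911/(-1403) + (-36 + 9*18)/1419 = 911*(-1/1403) + (-36 + 162)*(1/1419) = -911/1403 + 126*(1/1419) = -911/1403 + 42/473 = -371977/663619 ≈ -0.56053)
J(H) = -69227683/743954 (J(H) = 3/2 - (-53)/(-371977/663619) = 3/2 - (-53)*(-663619)/371977 = 3/2 - ½*70343614/371977 = 3/2 - 35171807/371977 = -69227683/743954)
J(2661)/(-4298948) = -69227683/743954/(-4298948) = -69227683/743954*(-1/4298948) = 69227683/3198219560392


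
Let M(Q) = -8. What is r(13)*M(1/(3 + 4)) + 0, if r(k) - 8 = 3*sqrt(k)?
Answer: -64 - 24*sqrt(13) ≈ -150.53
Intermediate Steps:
r(k) = 8 + 3*sqrt(k)
r(13)*M(1/(3 + 4)) + 0 = (8 + 3*sqrt(13))*(-8) + 0 = (-64 - 24*sqrt(13)) + 0 = -64 - 24*sqrt(13)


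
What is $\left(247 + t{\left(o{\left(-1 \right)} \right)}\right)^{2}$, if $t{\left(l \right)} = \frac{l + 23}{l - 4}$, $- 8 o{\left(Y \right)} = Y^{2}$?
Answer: $\frac{7054336}{121} \approx 58300.0$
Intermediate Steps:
$o{\left(Y \right)} = - \frac{Y^{2}}{8}$
$t{\left(l \right)} = \frac{23 + l}{-4 + l}$
$\left(247 + t{\left(o{\left(-1 \right)} \right)}\right)^{2} = \left(247 + \frac{23 - \frac{\left(-1\right)^{2}}{8}}{-4 - \frac{\left(-1\right)^{2}}{8}}\right)^{2} = \left(247 + \frac{23 - \frac{1}{8}}{-4 - \frac{1}{8}}\right)^{2} = \left(247 + \frac{1}{- \frac{33}{8}} \cdot \frac{183}{8}\right)^{2} = \left(247 - \frac{61}{11}\right)^{2} = \left(\frac{2656}{11}\right)^{2} = \frac{7054336}{121}$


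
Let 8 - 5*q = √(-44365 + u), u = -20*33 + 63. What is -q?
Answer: -8/5 + I*√44962/5 ≈ -1.6 + 42.409*I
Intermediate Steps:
u = -597 (u = -660 + 63 = -597)
q = 8/5 - I*√44962/5 (q = 8/5 - √(-44365 - 597)/5 = 8/5 - I*√44962/5 ≈ 1.6 - 42.409*I)
-q = -(8/5 - I*√44962/5) = -8/5 + I*√44962/5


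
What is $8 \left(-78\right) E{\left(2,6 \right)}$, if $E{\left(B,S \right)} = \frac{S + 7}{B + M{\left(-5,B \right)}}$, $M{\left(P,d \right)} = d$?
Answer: $-2028$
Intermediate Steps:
$E{\left(B,S \right)} = \frac{7 + S}{2 B}$ ($E{\left(B,S \right)} = \frac{S + 7}{B + B} = \frac{7 + S}{2 B}$)
$8 \left(-78\right) E{\left(2,6 \right)} = 8 \left(-78\right) \frac{7 + 6}{2 \cdot 2} = - 624 \cdot \frac{1}{2} \cdot \frac{1}{2} \cdot 13 = \left(-624\right) \frac{13}{4} = -2028$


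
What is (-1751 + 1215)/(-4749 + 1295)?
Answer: 268/1727 ≈ 0.15518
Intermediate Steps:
(-1751 + 1215)/(-4749 + 1295) = -536/(-3454) = -536*(-1/3454) = 268/1727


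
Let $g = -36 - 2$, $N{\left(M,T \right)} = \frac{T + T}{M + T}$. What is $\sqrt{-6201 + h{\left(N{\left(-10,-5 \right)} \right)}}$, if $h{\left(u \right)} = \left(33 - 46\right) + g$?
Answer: $2 i \sqrt{1563} \approx 79.07 i$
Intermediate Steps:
$N{\left(M,T \right)} = \frac{2 T}{M + T}$
$g = -38$
$h{\left(u \right)} = -51$ ($h{\left(u \right)} = \left(33 - 46\right) - 38 = -13 - 38 = -51$)
$\sqrt{-6201 + h{\left(N{\left(-10,-5 \right)} \right)}} = \sqrt{-6201 - 51} = \sqrt{-6252} = 2 i \sqrt{1563}$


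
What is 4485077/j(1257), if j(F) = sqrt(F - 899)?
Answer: 4485077*sqrt(358)/358 ≈ 2.3704e+5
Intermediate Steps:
j(F) = sqrt(-899 + F)
4485077/j(1257) = 4485077/(sqrt(-899 + 1257)) = 4485077/(sqrt(358)) = 4485077*(sqrt(358)/358) = 4485077*sqrt(358)/358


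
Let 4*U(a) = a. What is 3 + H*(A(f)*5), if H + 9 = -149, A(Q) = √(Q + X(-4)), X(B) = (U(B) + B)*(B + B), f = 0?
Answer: 3 - 1580*√10 ≈ -4993.4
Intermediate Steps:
U(a) = a/4
X(B) = 5*B²/2 (X(B) = (B/4 + B)*(B + B) = (5*B/4)*(2*B) = 5*B²/2)
A(Q) = √(40 + Q) (A(Q) = √(Q + (5/2)*(-4)²) = √(Q + (5/2)*16) = √(Q + 40) = √(40 + Q))
H = -158 (H = -9 - 149 = -158)
3 + H*(A(f)*5) = 3 - 158*√(40 + 0)*5 = 3 - 158*√40*5 = 3 - 158*2*√10*5 = 3 - 1580*√10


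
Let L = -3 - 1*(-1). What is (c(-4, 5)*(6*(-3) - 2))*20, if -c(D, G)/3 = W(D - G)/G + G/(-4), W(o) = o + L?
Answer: -4140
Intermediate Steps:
L = -2 (L = -3 + 1 = -2)
W(o) = -2 + o (W(o) = o - 2 = -2 + o)
c(D, G) = 3*G/4 - 3*(-2 + D - G)/G (c(D, G) = -3*((-2 + (D - G))/G + G/(-4)) = -3*((-2 + D - G)/G + G*(-1/4)) = -3*((-2 + D - G)/G - G/4) = -3*(-G/4 + (-2 + D - G)/G) = 3*G/4 - 3*(-2 + D - G)/G)
(c(-4, 5)*(6*(-3) - 2))*20 = ((3 + 6/5 + (3/4)*5 - 3*(-4)/5)*(6*(-3) - 2))*20 = ((3 + 6*(1/5) + 15/4 - 3*(-4)*1/5)*(-18 - 2))*20 = ((3 + 6/5 + 15/4 + 12/5)*(-20))*20 = ((207/20)*(-20))*20 = -207*20 = -4140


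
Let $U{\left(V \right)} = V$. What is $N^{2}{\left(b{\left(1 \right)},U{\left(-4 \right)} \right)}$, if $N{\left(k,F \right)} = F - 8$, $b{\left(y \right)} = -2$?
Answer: $144$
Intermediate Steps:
$N{\left(k,F \right)} = -8 + F$
$N^{2}{\left(b{\left(1 \right)},U{\left(-4 \right)} \right)} = \left(-8 - 4\right)^{2} = \left(-12\right)^{2} = 144$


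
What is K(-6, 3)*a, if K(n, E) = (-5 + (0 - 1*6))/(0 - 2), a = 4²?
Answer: 88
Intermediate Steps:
a = 16
K(n, E) = 11/2 (K(n, E) = (-5 + (0 - 6))/(-2) = (-5 - 6)*(-½) = -11*(-½) = 11/2)
K(-6, 3)*a = (11/2)*16 = 88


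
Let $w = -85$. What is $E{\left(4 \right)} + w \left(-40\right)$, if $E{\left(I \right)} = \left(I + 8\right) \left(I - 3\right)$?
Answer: $3412$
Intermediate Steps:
$E{\left(I \right)} = \left(-3 + I\right) \left(8 + I\right)$ ($E{\left(I \right)} = \left(8 + I\right) \left(-3 + I\right) = \left(-3 + I\right) \left(8 + I\right)$)
$E{\left(4 \right)} + w \left(-40\right) = \left(-24 + 4^{2} + 5 \cdot 4\right) - -3400 = \left(-24 + 16 + 20\right) + 3400 = 12 + 3400 = 3412$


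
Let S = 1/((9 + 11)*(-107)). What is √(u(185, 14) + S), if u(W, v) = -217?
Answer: I*√248443835/1070 ≈ 14.731*I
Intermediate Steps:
S = -1/2140 (S = 1/(20*(-107)) = 1/(-2140) = -1/2140 ≈ -0.00046729)
√(u(185, 14) + S) = √(-217 - 1/2140) = √(-464381/2140) = I*√248443835/1070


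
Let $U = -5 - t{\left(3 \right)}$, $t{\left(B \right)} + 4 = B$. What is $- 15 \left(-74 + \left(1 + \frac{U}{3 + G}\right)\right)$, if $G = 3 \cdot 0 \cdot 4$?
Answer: $1115$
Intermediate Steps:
$t{\left(B \right)} = -4 + B$
$G = 0$ ($G = 0 \cdot 4 = 0$)
$U = -4$ ($U = -5 - \left(-4 + 3\right) = -5 - -1 = -5 + 1 = -4$)
$- 15 \left(-74 + \left(1 + \frac{U}{3 + G}\right)\right) = - 15 \left(-74 + \left(1 - \frac{4}{3 + 0}\right)\right) = - 15 \left(-74 + \left(1 - \frac{4}{3}\right)\right) = - 15 \left(-74 - \frac{1}{3}\right) = \left(-15\right) \left(- \frac{223}{3}\right) = 1115$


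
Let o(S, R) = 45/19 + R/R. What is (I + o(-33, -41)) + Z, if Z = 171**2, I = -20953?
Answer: 157536/19 ≈ 8291.4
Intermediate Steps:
o(S, R) = 64/19 (o(S, R) = 45*(1/19) + 1 = 45/19 + 1 = 64/19)
Z = 29241
(I + o(-33, -41)) + Z = (-20953 + 64/19) + 29241 = -398043/19 + 29241 = 157536/19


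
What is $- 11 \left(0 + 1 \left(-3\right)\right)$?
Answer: $33$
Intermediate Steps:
$- 11 \left(0 + 1 \left(-3\right)\right) = - 11 \left(0 - 3\right) = \left(-11\right) \left(-3\right) = 33$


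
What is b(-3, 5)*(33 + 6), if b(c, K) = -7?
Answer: -273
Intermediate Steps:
b(-3, 5)*(33 + 6) = -7*(33 + 6) = -7*39 = -273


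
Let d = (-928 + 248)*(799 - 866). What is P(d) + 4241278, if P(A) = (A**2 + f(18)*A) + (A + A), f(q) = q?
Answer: 2080866078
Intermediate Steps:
d = 45560 (d = -680*(-67) = 45560)
P(A) = A**2 + 20*A (P(A) = (A**2 + 18*A) + (A + A) = (A**2 + 18*A) + 2*A = A**2 + 20*A)
P(d) + 4241278 = 45560*(20 + 45560) + 4241278 = 45560*45580 + 4241278 = 2076624800 + 4241278 = 2080866078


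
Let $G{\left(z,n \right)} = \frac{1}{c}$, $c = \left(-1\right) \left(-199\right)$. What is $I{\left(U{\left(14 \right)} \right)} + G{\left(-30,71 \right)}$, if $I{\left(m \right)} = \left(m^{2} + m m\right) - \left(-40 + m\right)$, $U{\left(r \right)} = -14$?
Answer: $\frac{88755}{199} \approx 446.0$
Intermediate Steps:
$c = 199$
$G{\left(z,n \right)} = \frac{1}{199}$
$I{\left(m \right)} = 40 - m + 2 m^{2}$ ($I{\left(m \right)} = \left(m^{2} + m^{2}\right) - \left(-40 + m\right) = 2 m^{2} - \left(-40 + m\right) = 40 - m + 2 m^{2}$)
$I{\left(U{\left(14 \right)} \right)} + G{\left(-30,71 \right)} = \left(40 - -14 + 2 \left(-14\right)^{2}\right) + \frac{1}{199} = \left(40 + 14 + 2 \cdot 196\right) + \frac{1}{199} = \left(40 + 14 + 392\right) + \frac{1}{199} = 446 + \frac{1}{199} = \frac{88755}{199}$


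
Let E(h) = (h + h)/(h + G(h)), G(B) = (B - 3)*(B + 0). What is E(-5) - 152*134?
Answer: -142578/7 ≈ -20368.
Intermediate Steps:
G(B) = B*(-3 + B) (G(B) = (-3 + B)*B = B*(-3 + B))
E(h) = 2*h/(h + h*(-3 + h)) (E(h) = (h + h)/(h + h*(-3 + h)) = (2*h)/(h + h*(-3 + h)) = 2*h/(h + h*(-3 + h)))
E(-5) - 152*134 = 2/(-2 - 5) - 152*134 = 2/(-7) - 20368 = 2*(-⅐) - 20368 = -2/7 - 20368 = -142578/7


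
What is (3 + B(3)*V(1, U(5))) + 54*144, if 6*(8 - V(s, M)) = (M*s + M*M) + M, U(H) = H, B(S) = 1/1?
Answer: 46687/6 ≈ 7781.2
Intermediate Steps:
B(S) = 1
V(s, M) = 8 - M/6 - M**2/6 - M*s/6 (V(s, M) = 8 - ((M*s + M*M) + M)/6 = 8 - ((M*s + M**2) + M)/6 = 8 - ((M**2 + M*s) + M)/6 = 8 - (M + M**2 + M*s)/6 = 8 + (-M/6 - M**2/6 - M*s/6) = 8 - M/6 - M**2/6 - M*s/6)
(3 + B(3)*V(1, U(5))) + 54*144 = (3 + 1*(8 - 1/6*5 - 1/6*5**2 - 1/6*5*1)) + 54*144 = (3 + 1*(8 - 5/6 - 1/6*25 - 5/6)) + 7776 = (3 + 1*(8 - 5/6 - 25/6 - 5/6)) + 7776 = (3 + 1*(13/6)) + 7776 = (3 + 13/6) + 7776 = 31/6 + 7776 = 46687/6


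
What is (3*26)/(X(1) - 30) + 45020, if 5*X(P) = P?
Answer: 6707590/149 ≈ 45017.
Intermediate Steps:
X(P) = P/5
(3*26)/(X(1) - 30) + 45020 = (3*26)/((⅕)*1 - 30) + 45020 = 78/(⅕ - 30) + 45020 = 78/(-149/5) + 45020 = 78*(-5/149) + 45020 = -390/149 + 45020 = 6707590/149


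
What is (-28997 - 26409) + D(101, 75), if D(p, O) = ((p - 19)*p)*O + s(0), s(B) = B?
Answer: 565744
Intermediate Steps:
D(p, O) = O*p*(-19 + p) (D(p, O) = ((p - 19)*p)*O + 0 = ((-19 + p)*p)*O + 0 = (p*(-19 + p))*O + 0 = O*p*(-19 + p) + 0 = O*p*(-19 + p))
(-28997 - 26409) + D(101, 75) = (-28997 - 26409) + 75*101*(-19 + 101) = -55406 + 75*101*82 = -55406 + 621150 = 565744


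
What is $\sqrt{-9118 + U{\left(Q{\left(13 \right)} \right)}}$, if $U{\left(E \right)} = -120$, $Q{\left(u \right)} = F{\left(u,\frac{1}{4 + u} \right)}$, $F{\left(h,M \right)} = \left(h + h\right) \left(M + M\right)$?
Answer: $i \sqrt{9238} \approx 96.115 i$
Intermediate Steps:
$F{\left(h,M \right)} = 4 M h$ ($F{\left(h,M \right)} = 2 h 2 M = 4 M h$)
$Q{\left(u \right)} = \frac{4 u}{4 + u}$
$\sqrt{-9118 + U{\left(Q{\left(13 \right)} \right)}} = \sqrt{-9118 - 120} = \sqrt{-9238} = i \sqrt{9238}$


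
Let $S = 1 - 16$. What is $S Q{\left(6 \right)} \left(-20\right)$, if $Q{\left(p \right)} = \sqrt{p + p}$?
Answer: $600 \sqrt{3} \approx 1039.2$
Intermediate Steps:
$Q{\left(p \right)} = \sqrt{2} \sqrt{p}$ ($Q{\left(p \right)} = \sqrt{2 p} = \sqrt{2} \sqrt{p}$)
$S = -15$ ($S = 1 - 16 = -15$)
$S Q{\left(6 \right)} \left(-20\right) = - 15 \sqrt{2} \sqrt{6} \left(-20\right) = - 15 \cdot 2 \sqrt{3} \left(-20\right) = - 30 \sqrt{3} \left(-20\right) = 600 \sqrt{3}$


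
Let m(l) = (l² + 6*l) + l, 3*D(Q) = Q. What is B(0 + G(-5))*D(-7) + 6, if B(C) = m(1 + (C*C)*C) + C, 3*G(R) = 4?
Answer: -172042/2187 ≈ -78.666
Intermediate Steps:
G(R) = 4/3 (G(R) = (⅓)*4 = 4/3)
D(Q) = Q/3
m(l) = l² + 7*l
B(C) = C + (1 + C³)*(8 + C³) (B(C) = (1 + (C*C)*C)*(7 + (1 + (C*C)*C)) + C = (1 + C²*C)*(7 + (1 + C²*C)) + C = (1 + C³)*(7 + (1 + C³)) + C = (1 + C³)*(8 + C³) + C = C + (1 + C³)*(8 + C³))
B(0 + G(-5))*D(-7) + 6 = ((0 + 4/3) + (1 + (0 + 4/3)³)*(8 + (0 + 4/3)³))*((⅓)*(-7)) + 6 = (4/3 + (1 + (4/3)³)*(8 + (4/3)³))*(-7/3) + 6 = (4/3 + (1 + 64/27)*(8 + 64/27))*(-7/3) + 6 = (4/3 + (91/27)*(280/27))*(-7/3) + 6 = (4/3 + 25480/729)*(-7/3) + 6 = (26452/729)*(-7/3) + 6 = -185164/2187 + 6 = -172042/2187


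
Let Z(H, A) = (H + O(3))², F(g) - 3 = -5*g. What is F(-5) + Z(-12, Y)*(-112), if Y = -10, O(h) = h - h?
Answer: -16100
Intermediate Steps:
O(h) = 0
F(g) = 3 - 5*g
Z(H, A) = H² (Z(H, A) = (H + 0)² = H²)
F(-5) + Z(-12, Y)*(-112) = (3 - 5*(-5)) + (-12)²*(-112) = (3 + 25) + 144*(-112) = 28 - 16128 = -16100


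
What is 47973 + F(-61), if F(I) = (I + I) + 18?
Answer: 47869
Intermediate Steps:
F(I) = 18 + 2*I (F(I) = 2*I + 18 = 18 + 2*I)
47973 + F(-61) = 47973 + (18 + 2*(-61)) = 47973 + (18 - 122) = 47973 - 104 = 47869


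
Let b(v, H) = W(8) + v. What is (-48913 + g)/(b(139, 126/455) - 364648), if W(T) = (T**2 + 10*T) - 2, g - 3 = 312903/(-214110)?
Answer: 387867889/2889430310 ≈ 0.13424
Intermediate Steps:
g = 12201/7930 (g = 3 + 312903/(-214110) = 3 + 312903*(-1/214110) = 3 - 11589/7930 = 12201/7930 ≈ 1.5386)
W(T) = -2 + T**2 + 10*T
b(v, H) = 142 + v (b(v, H) = (-2 + 8**2 + 10*8) + v = (-2 + 64 + 80) + v = 142 + v)
(-48913 + g)/(b(139, 126/455) - 364648) = (-48913 + 12201/7930)/((142 + 139) - 364648) = -387867889/(7930*(281 - 364648)) = -387867889/7930/(-364367) = -387867889/7930*(-1/364367) = 387867889/2889430310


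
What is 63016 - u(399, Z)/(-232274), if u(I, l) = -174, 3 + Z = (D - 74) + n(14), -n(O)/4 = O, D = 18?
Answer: 7318489105/116137 ≈ 63016.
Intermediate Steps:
n(O) = -4*O
Z = -115 (Z = -3 + ((18 - 74) - 4*14) = -3 + (-56 - 56) = -3 - 112 = -115)
63016 - u(399, Z)/(-232274) = 63016 - (-174)/(-232274) = 63016 - (-174)*(-1)/232274 = 63016 - 1*87/116137 = 63016 - 87/116137 = 7318489105/116137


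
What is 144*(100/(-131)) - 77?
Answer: -24487/131 ≈ -186.92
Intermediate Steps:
144*(100/(-131)) - 77 = 144*(100*(-1/131)) - 77 = 144*(-100/131) - 77 = -14400/131 - 77 = -24487/131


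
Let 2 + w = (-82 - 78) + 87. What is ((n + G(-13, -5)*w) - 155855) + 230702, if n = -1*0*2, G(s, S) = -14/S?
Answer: 74637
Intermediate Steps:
w = -75 (w = -2 + ((-82 - 78) + 87) = -2 + (-160 + 87) = -2 - 73 = -75)
n = 0 (n = 0*2 = 0)
((n + G(-13, -5)*w) - 155855) + 230702 = ((0 - 14/(-5)*(-75)) - 155855) + 230702 = ((0 - 14*(-⅕)*(-75)) - 155855) + 230702 = ((0 + (14/5)*(-75)) - 155855) + 230702 = ((0 - 210) - 155855) + 230702 = (-210 - 155855) + 230702 = -156065 + 230702 = 74637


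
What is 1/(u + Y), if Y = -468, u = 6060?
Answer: 1/5592 ≈ 0.00017883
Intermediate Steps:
1/(u + Y) = 1/(6060 - 468) = 1/5592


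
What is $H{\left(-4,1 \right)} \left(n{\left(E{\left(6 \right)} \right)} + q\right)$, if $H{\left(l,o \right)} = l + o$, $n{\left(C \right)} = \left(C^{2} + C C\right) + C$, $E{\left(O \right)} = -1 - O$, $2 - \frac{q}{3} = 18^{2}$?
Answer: $2625$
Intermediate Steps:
$q = -966$ ($q = 6 - 3 \cdot 18^{2} = 6 - 972 = -966$)
$n{\left(C \right)} = C + 2 C^{2}$ ($n{\left(C \right)} = \left(C^{2} + C^{2}\right) + C = 2 C^{2} + C = C + 2 C^{2}$)
$H{\left(-4,1 \right)} \left(n{\left(E{\left(6 \right)} \right)} + q\right) = \left(-4 + 1\right) \left(\left(-1 - 6\right) \left(1 + 2 \left(-1 - 6\right)\right) - 966\right) = - 3 \left(\left(-1 - 6\right) \left(1 + 2 \left(-1 - 6\right)\right) - 966\right) = - 3 \left(- 7 \left(1 + 2 \left(-7\right)\right) - 966\right) = - 3 \left(- 7 \left(1 - 14\right) - 966\right) = - 3 \left(\left(-7\right) \left(-13\right) - 966\right) = - 3 \left(91 - 966\right) = \left(-3\right) \left(-875\right) = 2625$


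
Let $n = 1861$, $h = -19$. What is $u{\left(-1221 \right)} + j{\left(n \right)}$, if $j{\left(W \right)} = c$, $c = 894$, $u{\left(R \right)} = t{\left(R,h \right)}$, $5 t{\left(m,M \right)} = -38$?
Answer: $\frac{4432}{5} \approx 886.4$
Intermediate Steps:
$t{\left(m,M \right)} = - \frac{38}{5}$ ($t{\left(m,M \right)} = \frac{1}{5} \left(-38\right) = - \frac{38}{5}$)
$u{\left(R \right)} = - \frac{38}{5}$
$j{\left(W \right)} = 894$
$u{\left(-1221 \right)} + j{\left(n \right)} = - \frac{38}{5} + 894 = \frac{4432}{5}$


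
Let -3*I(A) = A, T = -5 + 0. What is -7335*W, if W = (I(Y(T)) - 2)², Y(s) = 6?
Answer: -117360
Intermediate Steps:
T = -5
I(A) = -A/3
W = 16 (W = (-⅓*6 - 2)² = (-2 - 2)² = (-4)² = 16)
-7335*W = -7335*16 = -117360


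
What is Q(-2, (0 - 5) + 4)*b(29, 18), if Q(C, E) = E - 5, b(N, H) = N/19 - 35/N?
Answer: -1056/551 ≈ -1.9165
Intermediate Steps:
b(N, H) = -35/N + N/19 (b(N, H) = N*(1/19) - 35/N = N/19 - 35/N = -35/N + N/19)
Q(C, E) = -5 + E
Q(-2, (0 - 5) + 4)*b(29, 18) = (-5 + ((0 - 5) + 4))*(-35/29 + (1/19)*29) = (-5 + (-5 + 4))*(-35*1/29 + 29/19) = (-5 - 1)*(-35/29 + 29/19) = -6*176/551 = -1056/551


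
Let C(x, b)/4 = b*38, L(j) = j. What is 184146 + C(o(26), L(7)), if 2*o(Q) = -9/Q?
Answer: 185210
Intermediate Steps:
o(Q) = -9/(2*Q) (o(Q) = (-9/Q)/2 = -9/(2*Q))
C(x, b) = 152*b (C(x, b) = 4*(b*38) = 4*(38*b) = 152*b)
184146 + C(o(26), L(7)) = 184146 + 152*7 = 184146 + 1064 = 185210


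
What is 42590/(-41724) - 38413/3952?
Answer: -23303417/2169648 ≈ -10.741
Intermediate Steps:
42590/(-41724) - 38413/3952 = 42590*(-1/41724) - 38413*1/3952 = -21295/20862 - 38413/3952 = -23303417/2169648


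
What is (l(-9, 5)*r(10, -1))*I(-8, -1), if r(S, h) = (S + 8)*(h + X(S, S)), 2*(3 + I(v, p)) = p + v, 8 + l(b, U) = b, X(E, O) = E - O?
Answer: -2295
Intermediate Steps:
l(b, U) = -8 + b
I(v, p) = -3 + p/2 + v/2 (I(v, p) = -3 + (p + v)/2 = -3 + (p/2 + v/2) = -3 + p/2 + v/2)
r(S, h) = h*(8 + S) (r(S, h) = (S + 8)*(h + (S - S)) = (8 + S)*(h + 0) = (8 + S)*h = h*(8 + S))
(l(-9, 5)*r(10, -1))*I(-8, -1) = ((-8 - 9)*(-(8 + 10)))*(-3 + (½)*(-1) + (½)*(-8)) = (-(-17)*18)*(-3 - ½ - 4) = -17*(-18)*(-15/2) = 306*(-15/2) = -2295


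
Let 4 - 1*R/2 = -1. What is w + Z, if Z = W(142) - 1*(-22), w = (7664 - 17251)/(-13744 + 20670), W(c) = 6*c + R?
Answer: 6112997/6926 ≈ 882.62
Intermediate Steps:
R = 10 (R = 8 - 2*(-1) = 8 + 2 = 10)
W(c) = 10 + 6*c (W(c) = 6*c + 10 = 10 + 6*c)
w = -9587/6926 ≈ -1.3842
Z = 884 (Z = (10 + 6*142) - 1*(-22) = (10 + 852) + 22 = 862 + 22 = 884)
w + Z = -9587/6926 + 884 = 6112997/6926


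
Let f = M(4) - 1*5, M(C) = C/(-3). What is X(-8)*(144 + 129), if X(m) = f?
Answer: -1729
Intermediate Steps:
M(C) = -C/3 (M(C) = C*(-⅓) = -C/3)
f = -19/3 (f = -⅓*4 - 1*5 = -4/3 - 5 = -19/3 ≈ -6.3333)
X(m) = -19/3
X(-8)*(144 + 129) = -19*(144 + 129)/3 = -19/3*273 = -1729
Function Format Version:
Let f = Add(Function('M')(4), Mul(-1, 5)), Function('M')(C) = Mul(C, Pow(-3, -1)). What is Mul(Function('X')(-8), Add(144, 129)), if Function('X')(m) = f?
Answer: -1729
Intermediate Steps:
Function('M')(C) = Mul(Rational(-1, 3), C) (Function('M')(C) = Mul(C, Rational(-1, 3)) = Mul(Rational(-1, 3), C))
f = Rational(-19, 3) (f = Add(Mul(Rational(-1, 3), 4), Mul(-1, 5)) = Add(Rational(-4, 3), -5) = Rational(-19, 3) ≈ -6.3333)
Function('X')(m) = Rational(-19, 3)
Mul(Function('X')(-8), Add(144, 129)) = Mul(Rational(-19, 3), Add(144, 129)) = Mul(Rational(-19, 3), 273) = -1729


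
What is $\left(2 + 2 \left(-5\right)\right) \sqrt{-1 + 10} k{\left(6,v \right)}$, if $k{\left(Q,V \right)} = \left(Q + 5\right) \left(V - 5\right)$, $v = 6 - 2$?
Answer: $264$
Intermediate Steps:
$v = 4$
$k{\left(Q,V \right)} = \left(-5 + V\right) \left(5 + Q\right)$ ($k{\left(Q,V \right)} = \left(5 + Q\right) \left(-5 + V\right) = \left(-5 + V\right) \left(5 + Q\right)$)
$\left(2 + 2 \left(-5\right)\right) \sqrt{-1 + 10} k{\left(6,v \right)} = \left(2 + 2 \left(-5\right)\right) \sqrt{-1 + 10} \left(-25 - 30 + 5 \cdot 4 + 6 \cdot 4\right) = \left(2 - 10\right) \sqrt{9} \left(-25 - 30 + 20 + 24\right) = \left(-8\right) 3 \left(-11\right) = \left(-24\right) \left(-11\right) = 264$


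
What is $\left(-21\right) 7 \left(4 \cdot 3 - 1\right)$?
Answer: $-1617$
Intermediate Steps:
$\left(-21\right) 7 \left(4 \cdot 3 - 1\right) = - 147 \left(12 - 1\right) = \left(-147\right) 11 = -1617$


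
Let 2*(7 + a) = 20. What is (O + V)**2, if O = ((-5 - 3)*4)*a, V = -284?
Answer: 144400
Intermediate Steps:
a = 3 (a = -7 + (1/2)*20 = -7 + 10 = 3)
O = -96 (O = ((-5 - 3)*4)*3 = -8*4*3 = -32*3 = -96)
(O + V)**2 = (-96 - 284)**2 = (-380)**2 = 144400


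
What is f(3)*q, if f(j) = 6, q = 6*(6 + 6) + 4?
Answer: 456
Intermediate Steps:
q = 76 (q = 6*12 + 4 = 72 + 4 = 76)
f(3)*q = 6*76 = 456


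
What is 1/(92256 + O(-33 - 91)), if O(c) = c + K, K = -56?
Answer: 1/92076 ≈ 1.0861e-5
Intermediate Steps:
O(c) = -56 + c (O(c) = c - 56 = -56 + c)
1/(92256 + O(-33 - 91)) = 1/(92256 + (-56 + (-33 - 91))) = 1/(92256 + (-56 - 124)) = 1/(92256 - 180) = 1/92076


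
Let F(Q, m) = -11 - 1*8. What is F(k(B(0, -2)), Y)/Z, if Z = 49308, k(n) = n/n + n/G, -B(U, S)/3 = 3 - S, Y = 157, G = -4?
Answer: -19/49308 ≈ -0.00038533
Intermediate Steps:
B(U, S) = -9 + 3*S (B(U, S) = -3*(3 - S) = -9 + 3*S)
k(n) = 1 - n/4 (k(n) = n/n + n/(-4) = 1 + n*(-1/4) = 1 - n/4)
F(Q, m) = -19 (F(Q, m) = -11 - 8 = -19)
F(k(B(0, -2)), Y)/Z = -19/49308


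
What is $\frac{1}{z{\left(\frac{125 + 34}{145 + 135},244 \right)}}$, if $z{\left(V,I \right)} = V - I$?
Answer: $- \frac{280}{68161} \approx -0.0041079$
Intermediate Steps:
$\frac{1}{z{\left(\frac{125 + 34}{145 + 135},244 \right)}} = \frac{1}{\frac{125 + 34}{145 + 135} - 244} = \frac{1}{\frac{159}{280} - 244} = \frac{1}{- \frac{68161}{280}} = - \frac{280}{68161}$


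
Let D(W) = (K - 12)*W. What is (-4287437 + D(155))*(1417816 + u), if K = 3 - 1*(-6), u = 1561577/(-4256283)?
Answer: -25875878790184605602/4256283 ≈ -6.0795e+12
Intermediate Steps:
u = -1561577/4256283 (u = 1561577*(-1/4256283) = -1561577/4256283 ≈ -0.36689)
K = 9 (K = 3 + 6 = 9)
D(W) = -3*W (D(W) = (9 - 12)*W = -3*W)
(-4287437 + D(155))*(1417816 + u) = (-4287437 - 3*155)*(1417816 - 1561577/4256283) = (-4287437 - 465)*(6034624576351/4256283) = -4287902*6034624576351/4256283 = -25875878790184605602/4256283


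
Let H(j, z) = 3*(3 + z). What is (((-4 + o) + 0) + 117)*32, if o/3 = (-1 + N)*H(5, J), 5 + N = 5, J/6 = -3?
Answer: 7936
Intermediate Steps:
J = -18 (J = 6*(-3) = -18)
N = 0 (N = -5 + 5 = 0)
H(j, z) = 9 + 3*z
o = 135 (o = 3*((-1 + 0)*(9 + 3*(-18))) = 3*(-(9 - 54)) = 3*(-1*(-45)) = 3*45 = 135)
(((-4 + o) + 0) + 117)*32 = (((-4 + 135) + 0) + 117)*32 = ((131 + 0) + 117)*32 = (131 + 117)*32 = 248*32 = 7936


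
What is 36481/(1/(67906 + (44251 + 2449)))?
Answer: 4180941486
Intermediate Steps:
36481/(1/(67906 + (44251 + 2449))) = 36481/(1/(67906 + 46700)) = 36481/(1/114606) = 36481*114606 = 4180941486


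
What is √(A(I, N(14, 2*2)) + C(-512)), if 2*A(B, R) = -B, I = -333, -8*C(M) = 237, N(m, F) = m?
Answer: √2190/4 ≈ 11.699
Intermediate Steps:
C(M) = -237/8 (C(M) = -⅛*237 = -237/8)
A(B, R) = -B/2 (A(B, R) = (-B)/2 = -B/2)
√(A(I, N(14, 2*2)) + C(-512)) = √(-½*(-333) - 237/8) = √(333/2 - 237/8) = √(1095/8) = √2190/4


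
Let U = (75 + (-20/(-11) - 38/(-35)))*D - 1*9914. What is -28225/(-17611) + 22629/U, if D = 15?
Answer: -11679300788/11859229789 ≈ -0.98483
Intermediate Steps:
U = -673399/77 (U = (75 + (-20/(-11) - 38/(-35)))*15 - 1*9914 = (75 + (-20*(-1/11) - 38*(-1/35)))*15 - 9914 = (75 + (20/11 + 38/35))*15 - 9914 = (75 + 1118/385)*15 - 9914 = (29993/385)*15 - 9914 = 89979/77 - 9914 = -673399/77 ≈ -8745.4)
-28225/(-17611) + 22629/U = -28225/(-17611) + 22629/(-673399/77) = -28225*(-1/17611) + 22629*(-77/673399) = 28225/17611 - 1742433/673399 = -11679300788/11859229789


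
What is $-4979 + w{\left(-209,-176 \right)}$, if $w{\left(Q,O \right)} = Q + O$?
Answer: $-5364$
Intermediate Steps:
$w{\left(Q,O \right)} = O + Q$
$-4979 + w{\left(-209,-176 \right)} = -4979 - 385 = -5364$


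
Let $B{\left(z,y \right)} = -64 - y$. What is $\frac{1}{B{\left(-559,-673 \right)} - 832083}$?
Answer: $- \frac{1}{831474} \approx -1.2027 \cdot 10^{-6}$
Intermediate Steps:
$\frac{1}{B{\left(-559,-673 \right)} - 832083} = \frac{1}{\left(-64 - -673\right) - 832083} = \frac{1}{\left(-64 + 673\right) - 832083} = \frac{1}{609 - 832083} = \frac{1}{-831474} = - \frac{1}{831474}$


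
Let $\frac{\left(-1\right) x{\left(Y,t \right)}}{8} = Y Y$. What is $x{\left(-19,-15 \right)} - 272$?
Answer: $-3160$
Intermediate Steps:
$x{\left(Y,t \right)} = - 8 Y^{2}$ ($x{\left(Y,t \right)} = - 8 Y Y = - 8 Y^{2}$)
$x{\left(-19,-15 \right)} - 272 = - 8 \left(-19\right)^{2} - 272 = \left(-8\right) 361 - 272 = -2888 - 272 = -3160$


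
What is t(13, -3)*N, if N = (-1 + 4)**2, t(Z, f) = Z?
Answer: 117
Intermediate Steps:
N = 9 (N = 3**2 = 9)
t(13, -3)*N = 13*9 = 117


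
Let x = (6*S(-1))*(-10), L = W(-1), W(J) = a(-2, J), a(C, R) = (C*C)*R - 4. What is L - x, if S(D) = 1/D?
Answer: -68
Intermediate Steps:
a(C, R) = -4 + R*C² (a(C, R) = C²*R - 4 = R*C² - 4 = -4 + R*C²)
W(J) = -4 + 4*J (W(J) = -4 + J*(-2)² = -4 + J*4 = -4 + 4*J)
L = -8 (L = -4 + 4*(-1) = -4 - 4 = -8)
x = 60 (x = (6/(-1))*(-10) = (6*(-1))*(-10) = -6*(-10) = 60)
L - x = -8 - 1*60 = -8 - 60 = -68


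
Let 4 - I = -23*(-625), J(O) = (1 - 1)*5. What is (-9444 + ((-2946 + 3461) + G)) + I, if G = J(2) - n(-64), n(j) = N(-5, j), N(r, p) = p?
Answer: -23236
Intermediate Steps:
n(j) = j
J(O) = 0 (J(O) = 0*5 = 0)
G = 64 (G = 0 - 1*(-64) = 0 + 64 = 64)
I = -14371 (I = 4 - (-23)*(-625) = 4 - 1*14375 = 4 - 14375 = -14371)
(-9444 + ((-2946 + 3461) + G)) + I = (-9444 + ((-2946 + 3461) + 64)) - 14371 = (-9444 + (515 + 64)) - 14371 = (-9444 + 579) - 14371 = -8865 - 14371 = -23236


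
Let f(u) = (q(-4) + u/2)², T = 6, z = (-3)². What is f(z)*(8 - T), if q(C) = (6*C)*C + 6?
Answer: 45369/2 ≈ 22685.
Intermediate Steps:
z = 9
q(C) = 6 + 6*C² (q(C) = 6*C² + 6 = 6 + 6*C²)
f(u) = (102 + u/2)² (f(u) = ((6 + 6*(-4)²) + u/2)² = ((6 + 6*16) + u*(½))² = ((6 + 96) + u/2)² = (102 + u/2)²)
f(z)*(8 - T) = ((204 + 9)²/4)*(8 - 1*6) = ((¼)*213²)*(8 - 6) = ((¼)*45369)*2 = (45369/4)*2 = 45369/2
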